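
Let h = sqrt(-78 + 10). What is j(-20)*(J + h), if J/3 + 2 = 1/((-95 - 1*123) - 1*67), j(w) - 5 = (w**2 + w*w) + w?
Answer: -89647/19 + 1570*I*sqrt(17) ≈ -4718.3 + 6473.3*I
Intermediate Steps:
h = 2*I*sqrt(17) (h = sqrt(-68) = 2*I*sqrt(17) ≈ 8.2462*I)
j(w) = 5 + w + 2*w**2 (j(w) = 5 + ((w**2 + w*w) + w) = 5 + ((w**2 + w**2) + w) = 5 + (2*w**2 + w) = 5 + (w + 2*w**2) = 5 + w + 2*w**2)
J = -571/95 (J = -6 + 3/((-95 - 1*123) - 1*67) = -6 + 3/((-95 - 123) - 67) = -6 + 3/(-218 - 67) = -6 + 3/(-285) = -6 + 3*(-1/285) = -6 - 1/95 = -571/95 ≈ -6.0105)
j(-20)*(J + h) = (5 - 20 + 2*(-20)**2)*(-571/95 + 2*I*sqrt(17)) = (5 - 20 + 2*400)*(-571/95 + 2*I*sqrt(17)) = (5 - 20 + 800)*(-571/95 + 2*I*sqrt(17)) = 785*(-571/95 + 2*I*sqrt(17)) = -89647/19 + 1570*I*sqrt(17)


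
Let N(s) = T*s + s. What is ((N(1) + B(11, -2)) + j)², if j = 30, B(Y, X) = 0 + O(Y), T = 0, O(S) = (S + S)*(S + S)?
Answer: 265225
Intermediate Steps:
O(S) = 4*S² (O(S) = (2*S)*(2*S) = 4*S²)
B(Y, X) = 4*Y² (B(Y, X) = 0 + 4*Y² = 4*Y²)
N(s) = s (N(s) = 0*s + s = 0 + s = s)
((N(1) + B(11, -2)) + j)² = ((1 + 4*11²) + 30)² = ((1 + 4*121) + 30)² = ((1 + 484) + 30)² = (485 + 30)² = 515² = 265225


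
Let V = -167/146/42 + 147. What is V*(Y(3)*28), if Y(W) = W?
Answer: 901237/73 ≈ 12346.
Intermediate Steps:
V = 901237/6132 (V = -167*1/146*(1/42) + 147 = -167/146*1/42 + 147 = -167/6132 + 147 = 901237/6132 ≈ 146.97)
V*(Y(3)*28) = 901237*(3*28)/6132 = (901237/6132)*84 = 901237/73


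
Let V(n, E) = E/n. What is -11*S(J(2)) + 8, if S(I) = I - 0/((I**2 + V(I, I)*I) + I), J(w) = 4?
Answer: -36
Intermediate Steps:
S(I) = I (S(I) = I - 0/((I**2 + (I/I)*I) + I) = I - 0/((I**2 + 1*I) + I) = I - 0/((I**2 + I) + I) = I - 0/((I + I**2) + I) = I - 0/(I**2 + 2*I) = I - 1*0 = I + 0 = I)
-11*S(J(2)) + 8 = -11*4 + 8 = -44 + 8 = -36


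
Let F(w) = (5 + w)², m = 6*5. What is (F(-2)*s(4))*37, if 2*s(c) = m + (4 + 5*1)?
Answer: 12987/2 ≈ 6493.5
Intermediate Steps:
m = 30
s(c) = 39/2 (s(c) = (30 + (4 + 5*1))/2 = (30 + (4 + 5))/2 = (30 + 9)/2 = (½)*39 = 39/2)
(F(-2)*s(4))*37 = ((5 - 2)²*(39/2))*37 = (3²*(39/2))*37 = (9*(39/2))*37 = (351/2)*37 = 12987/2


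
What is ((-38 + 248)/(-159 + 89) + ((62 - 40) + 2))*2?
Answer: 42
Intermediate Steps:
((-38 + 248)/(-159 + 89) + ((62 - 40) + 2))*2 = (210/(-70) + (22 + 2))*2 = (210*(-1/70) + 24)*2 = (-3 + 24)*2 = 21*2 = 42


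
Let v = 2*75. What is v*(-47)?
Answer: -7050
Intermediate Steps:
v = 150
v*(-47) = 150*(-47) = -7050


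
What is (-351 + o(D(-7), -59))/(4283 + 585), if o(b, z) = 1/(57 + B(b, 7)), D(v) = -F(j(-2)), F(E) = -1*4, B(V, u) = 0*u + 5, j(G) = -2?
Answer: -21761/301816 ≈ -0.072100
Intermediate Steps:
B(V, u) = 5 (B(V, u) = 0 + 5 = 5)
F(E) = -4
D(v) = 4 (D(v) = -1*(-4) = 4)
o(b, z) = 1/62 (o(b, z) = 1/(57 + 5) = 1/62)
(-351 + o(D(-7), -59))/(4283 + 585) = (-351 + 1/62)/(4283 + 585) = -21761/62/4868 = -21761/62*1/4868 = -21761/301816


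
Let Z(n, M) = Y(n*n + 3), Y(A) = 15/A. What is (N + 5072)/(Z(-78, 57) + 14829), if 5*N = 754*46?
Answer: 60914638/75220115 ≈ 0.80982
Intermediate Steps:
N = 34684/5 (N = (754*46)/5 = (⅕)*34684 = 34684/5 ≈ 6936.8)
Z(n, M) = 15/(3 + n²) (Z(n, M) = 15/(n*n + 3) = 15/(n² + 3) = 15/(3 + n²))
(N + 5072)/(Z(-78, 57) + 14829) = (34684/5 + 5072)/(15/(3 + (-78)²) + 14829) = 60044/(5*(15/(3 + 6084) + 14829)) = 60044/(5*(15/6087 + 14829)) = 60044/(5*(15*(1/6087) + 14829)) = 60044/(5*(5/2029 + 14829)) = 60044/(5*(30088046/2029)) = (60044/5)*(2029/30088046) = 60914638/75220115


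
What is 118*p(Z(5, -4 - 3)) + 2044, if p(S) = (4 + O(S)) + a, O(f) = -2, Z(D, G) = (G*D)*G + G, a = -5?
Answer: 1690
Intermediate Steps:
Z(D, G) = G + D*G**2 (Z(D, G) = (D*G)*G + G = D*G**2 + G = G + D*G**2)
p(S) = -3 (p(S) = (4 - 2) - 5 = 2 - 5 = -3)
118*p(Z(5, -4 - 3)) + 2044 = 118*(-3) + 2044 = -354 + 2044 = 1690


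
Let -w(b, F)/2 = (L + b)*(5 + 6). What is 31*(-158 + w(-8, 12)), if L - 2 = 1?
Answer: -1488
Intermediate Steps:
L = 3 (L = 2 + 1 = 3)
w(b, F) = -66 - 22*b (w(b, F) = -2*(3 + b)*(5 + 6) = -2*(3 + b)*11 = -2*(33 + 11*b) = -66 - 22*b)
31*(-158 + w(-8, 12)) = 31*(-158 + (-66 - 22*(-8))) = 31*(-158 + (-66 + 176)) = 31*(-158 + 110) = 31*(-48) = -1488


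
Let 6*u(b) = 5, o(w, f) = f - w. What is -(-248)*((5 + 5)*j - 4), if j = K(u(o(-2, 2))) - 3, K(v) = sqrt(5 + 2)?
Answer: -8432 + 2480*sqrt(7) ≈ -1870.5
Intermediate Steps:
u(b) = 5/6 (u(b) = (1/6)*5 = 5/6)
K(v) = sqrt(7)
j = -3 + sqrt(7) (j = sqrt(7) - 3 = -3 + sqrt(7) ≈ -0.35425)
-(-248)*((5 + 5)*j - 4) = -(-248)*((5 + 5)*(-3 + sqrt(7)) - 4) = -(-248)*(10*(-3 + sqrt(7)) - 4) = -(-248)*((-30 + 10*sqrt(7)) - 4) = -(-248)*(-34 + 10*sqrt(7)) = -62*(136 - 40*sqrt(7)) = -8432 + 2480*sqrt(7)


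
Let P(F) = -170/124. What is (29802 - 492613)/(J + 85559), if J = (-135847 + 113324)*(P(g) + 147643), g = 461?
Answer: 28694282/206165304805 ≈ 0.00013918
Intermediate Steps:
P(F) = -85/62 (P(F) = -170*1/124 = -85/62)
J = -206170609463/62 (J = (-135847 + 113324)*(-85/62 + 147643) = -22523*9153781/62 = -206170609463/62 ≈ -3.3253e+9)
(29802 - 492613)/(J + 85559) = (29802 - 492613)/(-206170609463/62 + 85559) = -462811/(-206165304805/62) = -462811*(-62/206165304805) = 28694282/206165304805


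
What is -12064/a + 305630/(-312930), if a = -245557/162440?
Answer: 4716664701253/591093477 ≈ 7979.6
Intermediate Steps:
a = -245557/162440 (a = -245557*1/162440 = -245557/162440 ≈ -1.5117)
-12064/a + 305630/(-312930) = -12064/(-245557/162440) + 305630/(-312930) = -12064*(-162440/245557) + 305630*(-1/312930) = 150744320/18889 - 30563/31293 = 4716664701253/591093477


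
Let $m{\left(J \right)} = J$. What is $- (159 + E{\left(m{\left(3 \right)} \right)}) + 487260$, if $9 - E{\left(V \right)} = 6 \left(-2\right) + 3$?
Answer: $487083$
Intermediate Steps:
$E{\left(V \right)} = 18$ ($E{\left(V \right)} = 9 - \left(6 \left(-2\right) + 3\right) = 9 - \left(-12 + 3\right) = 9 - -9 = 9 + 9 = 18$)
$- (159 + E{\left(m{\left(3 \right)} \right)}) + 487260 = - (159 + 18) + 487260 = \left(-1\right) 177 + 487260 = -177 + 487260 = 487083$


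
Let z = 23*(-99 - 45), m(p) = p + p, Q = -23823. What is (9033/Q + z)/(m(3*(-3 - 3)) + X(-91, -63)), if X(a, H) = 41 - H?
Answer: -26303603/539988 ≈ -48.711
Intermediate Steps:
m(p) = 2*p
z = -3312 (z = 23*(-144) = -3312)
(9033/Q + z)/(m(3*(-3 - 3)) + X(-91, -63)) = (9033/(-23823) - 3312)/(2*(3*(-3 - 3)) + (41 - 1*(-63))) = (9033*(-1/23823) - 3312)/(2*(3*(-6)) + (41 + 63)) = (-3011/7941 - 3312)/(2*(-18) + 104) = -26303603/(7941*(-36 + 104)) = -26303603/7941/68 = -26303603/7941*1/68 = -26303603/539988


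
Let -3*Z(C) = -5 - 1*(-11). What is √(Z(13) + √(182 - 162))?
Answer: √(-2 + 2*√5) ≈ 1.5723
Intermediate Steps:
Z(C) = -2 (Z(C) = -(-5 - 1*(-11))/3 = -(-5 + 11)/3 = -⅓*6 = -2)
√(Z(13) + √(182 - 162)) = √(-2 + √(182 - 162)) = √(-2 + √20) = √(-2 + 2*√5)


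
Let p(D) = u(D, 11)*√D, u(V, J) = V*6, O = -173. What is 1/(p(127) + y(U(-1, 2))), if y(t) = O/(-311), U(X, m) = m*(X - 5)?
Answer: -53803/7132379447219 + 73701402*√127/7132379447219 ≈ 0.00011644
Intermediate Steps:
U(X, m) = m*(-5 + X)
y(t) = 173/311 (y(t) = -173/(-311) = -173*(-1/311) = 173/311)
u(V, J) = 6*V
p(D) = 6*D^(3/2) (p(D) = (6*D)*√D = 6*D^(3/2))
1/(p(127) + y(U(-1, 2))) = 1/(6*127^(3/2) + 173/311) = 1/(6*(127*√127) + 173/311) = 1/(762*√127 + 173/311) = 1/(173/311 + 762*√127)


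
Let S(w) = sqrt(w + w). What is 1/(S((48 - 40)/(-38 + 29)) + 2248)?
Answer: 2529/5685194 - 3*I/11370388 ≈ 0.00044484 - 2.6384e-7*I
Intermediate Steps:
S(w) = sqrt(2)*sqrt(w) (S(w) = sqrt(2*w) = sqrt(2)*sqrt(w))
1/(S((48 - 40)/(-38 + 29)) + 2248) = 1/(sqrt(2)*sqrt((48 - 40)/(-38 + 29)) + 2248) = 1/(sqrt(2)*sqrt(8/(-9)) + 2248) = 1/(sqrt(2)*sqrt(8*(-1/9)) + 2248) = 1/(sqrt(2)*sqrt(-8/9) + 2248) = 1/(sqrt(2)*(2*I*sqrt(2)/3) + 2248) = 1/(4*I/3 + 2248) = 1/(2248 + 4*I/3) = 9*(2248 - 4*I/3)/45481552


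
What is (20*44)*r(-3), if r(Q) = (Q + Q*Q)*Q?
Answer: -15840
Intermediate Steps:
r(Q) = Q*(Q + Q²) (r(Q) = (Q + Q²)*Q = Q*(Q + Q²))
(20*44)*r(-3) = (20*44)*((-3)²*(1 - 3)) = 880*(9*(-2)) = 880*(-18) = -15840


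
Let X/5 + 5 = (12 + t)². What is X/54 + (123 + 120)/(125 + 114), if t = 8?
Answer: 485147/12906 ≈ 37.591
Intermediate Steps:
X = 1975 (X = -25 + 5*(12 + 8)² = -25 + 5*20² = -25 + 5*400 = -25 + 2000 = 1975)
X/54 + (123 + 120)/(125 + 114) = 1975/54 + (123 + 120)/(125 + 114) = 1975*(1/54) + 243/239 = 1975/54 + 243*(1/239) = 1975/54 + 243/239 = 485147/12906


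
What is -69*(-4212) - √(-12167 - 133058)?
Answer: 290628 - 5*I*√5809 ≈ 2.9063e+5 - 381.08*I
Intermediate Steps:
-69*(-4212) - √(-12167 - 133058) = 290628 - √(-145225) = 290628 - 5*I*√5809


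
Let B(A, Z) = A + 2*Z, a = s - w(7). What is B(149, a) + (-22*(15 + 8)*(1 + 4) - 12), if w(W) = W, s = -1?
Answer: -2409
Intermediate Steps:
a = -8 (a = -1 - 1*7 = -1 - 7 = -8)
B(149, a) + (-22*(15 + 8)*(1 + 4) - 12) = (149 + 2*(-8)) + (-22*(15 + 8)*(1 + 4) - 12) = (149 - 16) + (-506*5 - 12) = 133 + (-22*115 - 12) = 133 + (-2530 - 12) = 133 - 2542 = -2409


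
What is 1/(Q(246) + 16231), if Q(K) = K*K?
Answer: 1/76747 ≈ 1.3030e-5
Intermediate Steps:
Q(K) = K**2
1/(Q(246) + 16231) = 1/(246**2 + 16231) = 1/(60516 + 16231) = 1/76747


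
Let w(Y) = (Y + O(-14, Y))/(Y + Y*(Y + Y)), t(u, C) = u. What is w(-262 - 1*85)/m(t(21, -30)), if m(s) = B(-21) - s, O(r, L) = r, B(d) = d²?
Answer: -361/100997820 ≈ -3.5743e-6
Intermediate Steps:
m(s) = 441 - s (m(s) = (-21)² - s = 441 - s)
w(Y) = (-14 + Y)/(Y + 2*Y²) (w(Y) = (Y - 14)/(Y + Y*(Y + Y)) = (-14 + Y)/(Y + Y*(2*Y)) = (-14 + Y)/(Y + 2*Y²))
w(-262 - 1*85)/m(t(21, -30)) = ((-14 + (-262 - 1*85))/((-262 - 1*85)*(1 + 2*(-262 - 1*85))))/(441 - 1*21) = ((-14 + (-262 - 85))/((-262 - 85)*(1 + 2*(-262 - 85))))/(441 - 21) = ((-14 - 347)/((-347)*(1 + 2*(-347))))/420 = -1/347*(-361)/(1 - 694)*(1/420) = -1/347*(-361)/(-693)*(1/420) = -1/347*(-1/693)*(-361)*(1/420) = -361/240471*1/420 = -361/100997820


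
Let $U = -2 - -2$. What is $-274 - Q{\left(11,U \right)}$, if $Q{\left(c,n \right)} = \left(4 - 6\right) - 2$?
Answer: $-270$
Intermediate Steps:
$U = 0$ ($U = -2 + 2 = 0$)
$Q{\left(c,n \right)} = -4$ ($Q{\left(c,n \right)} = -2 - 2 = -4$)
$-274 - Q{\left(11,U \right)} = -274 - -4 = -274 + 4 = -270$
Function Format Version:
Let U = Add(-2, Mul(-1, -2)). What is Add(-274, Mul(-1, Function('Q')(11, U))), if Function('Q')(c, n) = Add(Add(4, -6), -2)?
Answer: -270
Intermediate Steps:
U = 0 (U = Add(-2, 2) = 0)
Function('Q')(c, n) = -4 (Function('Q')(c, n) = Add(-2, -2) = -4)
Add(-274, Mul(-1, Function('Q')(11, U))) = Add(-274, Mul(-1, -4)) = Add(-274, 4) = -270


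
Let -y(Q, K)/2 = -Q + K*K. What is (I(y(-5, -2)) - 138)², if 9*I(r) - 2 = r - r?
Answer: 1537600/81 ≈ 18983.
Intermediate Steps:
y(Q, K) = -2*K² + 2*Q (y(Q, K) = -2*(-Q + K*K) = -2*(-Q + K²) = -2*(K² - Q) = -2*K² + 2*Q)
I(r) = 2/9 (I(r) = 2/9 + (r - r)/9 = 2/9 + (⅑)*0 = 2/9 + 0 = 2/9)
(I(y(-5, -2)) - 138)² = (2/9 - 138)² = (-1240/9)² = 1537600/81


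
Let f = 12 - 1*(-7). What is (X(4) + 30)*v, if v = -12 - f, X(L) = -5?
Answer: -775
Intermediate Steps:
f = 19 (f = 12 + 7 = 19)
v = -31 (v = -12 - 1*19 = -12 - 19 = -31)
(X(4) + 30)*v = (-5 + 30)*(-31) = 25*(-31) = -775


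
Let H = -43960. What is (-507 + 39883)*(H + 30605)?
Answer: -525866480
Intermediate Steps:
(-507 + 39883)*(H + 30605) = (-507 + 39883)*(-43960 + 30605) = 39376*(-13355) = -525866480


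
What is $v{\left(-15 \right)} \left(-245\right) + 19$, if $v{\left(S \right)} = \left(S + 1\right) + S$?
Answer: $7124$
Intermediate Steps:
$v{\left(S \right)} = 1 + 2 S$ ($v{\left(S \right)} = \left(1 + S\right) + S = 1 + 2 S$)
$v{\left(-15 \right)} \left(-245\right) + 19 = \left(1 + 2 \left(-15\right)\right) \left(-245\right) + 19 = \left(1 - 30\right) \left(-245\right) + 19 = \left(-29\right) \left(-245\right) + 19 = 7105 + 19 = 7124$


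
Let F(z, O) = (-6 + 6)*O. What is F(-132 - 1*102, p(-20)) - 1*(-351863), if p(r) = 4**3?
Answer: 351863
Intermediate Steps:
p(r) = 64
F(z, O) = 0 (F(z, O) = 0*O = 0)
F(-132 - 1*102, p(-20)) - 1*(-351863) = 0 - 1*(-351863) = 0 + 351863 = 351863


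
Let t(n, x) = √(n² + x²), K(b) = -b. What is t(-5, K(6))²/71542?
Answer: 61/71542 ≈ 0.00085265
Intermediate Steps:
t(-5, K(6))²/71542 = (√((-5)² + (-1*6)²))²/71542 = (√(25 + (-6)²))²*(1/71542) = (√(25 + 36))²*(1/71542) = (√61)²*(1/71542) = 61*(1/71542) = 61/71542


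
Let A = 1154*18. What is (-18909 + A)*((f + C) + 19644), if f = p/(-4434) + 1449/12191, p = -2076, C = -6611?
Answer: 218756306317482/9009149 ≈ 2.4282e+7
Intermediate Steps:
f = 5288897/9009149 (f = -2076/(-4434) + 1449/12191 = -2076*(-1/4434) + 1449*(1/12191) = 346/739 + 1449/12191 = 5288897/9009149 ≈ 0.58706)
A = 20772
(-18909 + A)*((f + C) + 19644) = (-18909 + 20772)*((5288897/9009149 - 6611) + 19644) = 1863*(-59554195142/9009149 + 19644) = 1863*(117421527814/9009149) = 218756306317482/9009149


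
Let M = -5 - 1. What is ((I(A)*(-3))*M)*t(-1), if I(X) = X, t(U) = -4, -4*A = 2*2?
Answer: 72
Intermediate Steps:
A = -1 (A = -2/2 = -¼*4 = -1)
M = -6
((I(A)*(-3))*M)*t(-1) = (-1*(-3)*(-6))*(-4) = (3*(-6))*(-4) = -18*(-4) = 72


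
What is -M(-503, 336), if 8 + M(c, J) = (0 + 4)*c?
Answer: 2020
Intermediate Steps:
M(c, J) = -8 + 4*c (M(c, J) = -8 + (0 + 4)*c = -8 + 4*c)
-M(-503, 336) = -(-8 + 4*(-503)) = -(-8 - 2012) = -1*(-2020) = 2020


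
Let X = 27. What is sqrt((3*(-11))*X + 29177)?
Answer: sqrt(28286) ≈ 168.18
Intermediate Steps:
sqrt((3*(-11))*X + 29177) = sqrt((3*(-11))*27 + 29177) = sqrt(-33*27 + 29177) = sqrt(-891 + 29177) = sqrt(28286)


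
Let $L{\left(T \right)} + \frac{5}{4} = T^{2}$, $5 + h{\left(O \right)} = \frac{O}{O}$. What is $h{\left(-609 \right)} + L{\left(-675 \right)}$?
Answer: $\frac{1822479}{4} \approx 4.5562 \cdot 10^{5}$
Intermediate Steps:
$h{\left(O \right)} = -4$ ($h{\left(O \right)} = -5 + \frac{O}{O} = -5 + 1 = -4$)
$L{\left(T \right)} = - \frac{5}{4} + T^{2}$
$h{\left(-609 \right)} + L{\left(-675 \right)} = -4 - \left(\frac{5}{4} - \left(-675\right)^{2}\right) = -4 + \left(- \frac{5}{4} + 455625\right) = -4 + \frac{1822495}{4} = \frac{1822479}{4}$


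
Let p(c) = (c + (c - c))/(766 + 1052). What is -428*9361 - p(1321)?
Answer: -7283832865/1818 ≈ -4.0065e+6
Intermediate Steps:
p(c) = c/1818 (p(c) = (c + 0)/1818 = c*(1/1818) = c/1818)
-428*9361 - p(1321) = -428*9361 - 1321/1818 = -4006508 - 1*1321/1818 = -4006508 - 1321/1818 = -7283832865/1818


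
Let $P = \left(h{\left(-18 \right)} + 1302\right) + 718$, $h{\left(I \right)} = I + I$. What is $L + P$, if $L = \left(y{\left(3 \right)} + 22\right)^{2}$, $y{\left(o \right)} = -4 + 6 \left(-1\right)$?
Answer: $2128$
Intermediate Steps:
$h{\left(I \right)} = 2 I$
$y{\left(o \right)} = -10$ ($y{\left(o \right)} = -4 - 6 = -10$)
$P = 1984$ ($P = \left(2 \left(-18\right) + 1302\right) + 718 = \left(-36 + 1302\right) + 718 = 1266 + 718 = 1984$)
$L = 144$ ($L = \left(-10 + 22\right)^{2} = 12^{2} = 144$)
$L + P = 144 + 1984 = 2128$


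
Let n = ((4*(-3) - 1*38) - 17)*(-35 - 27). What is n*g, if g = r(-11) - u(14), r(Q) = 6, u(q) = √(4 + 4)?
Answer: 24924 - 8308*√2 ≈ 13175.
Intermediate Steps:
u(q) = 2*√2 (u(q) = √8 = 2*√2)
n = 4154 (n = ((-12 - 38) - 17)*(-62) = (-50 - 17)*(-62) = -67*(-62) = 4154)
g = 6 - 2*√2 ≈ 3.1716
n*g = 4154*(6 - 2*√2) = 24924 - 8308*√2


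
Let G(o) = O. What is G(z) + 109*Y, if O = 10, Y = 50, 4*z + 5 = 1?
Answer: 5460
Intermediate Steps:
z = -1 (z = -5/4 + (1/4)*1 = -5/4 + 1/4 = -1)
G(o) = 10
G(z) + 109*Y = 10 + 109*50 = 10 + 5450 = 5460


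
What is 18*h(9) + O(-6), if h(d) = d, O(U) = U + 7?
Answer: 163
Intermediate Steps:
O(U) = 7 + U
18*h(9) + O(-6) = 18*9 + (7 - 6) = 162 + 1 = 163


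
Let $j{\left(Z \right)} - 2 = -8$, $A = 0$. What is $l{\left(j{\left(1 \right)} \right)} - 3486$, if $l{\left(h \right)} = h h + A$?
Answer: $-3450$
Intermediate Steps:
$j{\left(Z \right)} = -6$ ($j{\left(Z \right)} = 2 - 8 = -6$)
$l{\left(h \right)} = h^{2}$ ($l{\left(h \right)} = h h + 0 = h^{2} + 0 = h^{2}$)
$l{\left(j{\left(1 \right)} \right)} - 3486 = \left(-6\right)^{2} - 3486 = 36 - 3486 = -3450$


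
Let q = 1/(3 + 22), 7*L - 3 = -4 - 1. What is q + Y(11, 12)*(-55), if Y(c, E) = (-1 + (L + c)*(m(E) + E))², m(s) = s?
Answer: -4420417326/1225 ≈ -3.6085e+6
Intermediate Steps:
L = -2/7 (L = 3/7 + (-4 - 1)/7 = 3/7 + (⅐)*(-5) = 3/7 - 5/7 = -2/7 ≈ -0.28571)
q = 1/25 ≈ 0.040000
Y(c, E) = (-1 + 2*E*(-2/7 + c))² (Y(c, E) = (-1 + (-2/7 + c)*(E + E))² = (-1 + (-2/7 + c)*(2*E))² = (-1 + 2*E*(-2/7 + c))²)
q + Y(11, 12)*(-55) = 1/25 + ((-7 - 4*12 + 14*12*11)²/49)*(-55) = 1/25 + ((-7 - 48 + 1848)²/49)*(-55) = 1/25 + ((1/49)*1793²)*(-55) = 1/25 + ((1/49)*3214849)*(-55) = 1/25 + (3214849/49)*(-55) = 1/25 - 176816695/49 = -4420417326/1225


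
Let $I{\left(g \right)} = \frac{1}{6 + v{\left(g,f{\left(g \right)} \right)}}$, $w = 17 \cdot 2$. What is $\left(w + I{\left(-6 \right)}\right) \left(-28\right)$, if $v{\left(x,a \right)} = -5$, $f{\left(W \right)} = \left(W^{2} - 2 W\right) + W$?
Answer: $-980$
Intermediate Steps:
$f{\left(W \right)} = W^{2} - W$
$w = 34$
$I{\left(g \right)} = 1$ ($I{\left(g \right)} = \frac{1}{6 - 5} = 1^{-1} = 1$)
$\left(w + I{\left(-6 \right)}\right) \left(-28\right) = \left(34 + 1\right) \left(-28\right) = 35 \left(-28\right) = -980$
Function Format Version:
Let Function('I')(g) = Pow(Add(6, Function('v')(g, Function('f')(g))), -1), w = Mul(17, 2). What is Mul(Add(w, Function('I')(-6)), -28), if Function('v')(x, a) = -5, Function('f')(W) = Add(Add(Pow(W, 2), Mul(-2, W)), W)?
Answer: -980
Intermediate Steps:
Function('f')(W) = Add(Pow(W, 2), Mul(-1, W))
w = 34
Function('I')(g) = 1 (Function('I')(g) = Pow(Add(6, -5), -1) = Pow(1, -1) = 1)
Mul(Add(w, Function('I')(-6)), -28) = Mul(Add(34, 1), -28) = Mul(35, -28) = -980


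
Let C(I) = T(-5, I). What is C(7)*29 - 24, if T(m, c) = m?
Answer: -169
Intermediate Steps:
C(I) = -5
C(7)*29 - 24 = -5*29 - 24 = -145 - 24 = -169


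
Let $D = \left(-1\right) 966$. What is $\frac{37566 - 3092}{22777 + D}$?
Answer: $\frac{34474}{21811} \approx 1.5806$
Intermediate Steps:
$D = -966$
$\frac{37566 - 3092}{22777 + D} = \frac{37566 - 3092}{22777 - 966} = \frac{34474}{21811}$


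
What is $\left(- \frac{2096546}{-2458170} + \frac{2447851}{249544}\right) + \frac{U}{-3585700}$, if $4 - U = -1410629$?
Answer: $\frac{564666277059173249}{54988643490323400} \approx 10.269$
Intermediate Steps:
$U = 1410633$ ($U = 4 - -1410629 = 4 + 1410629 = 1410633$)
$\left(- \frac{2096546}{-2458170} + \frac{2447851}{249544}\right) + \frac{U}{-3585700} = \left(- \frac{2096546}{-2458170} + \frac{2447851}{249544}\right) + \frac{1410633}{-3585700} = \left(\left(-2096546\right) \left(- \frac{1}{2458170}\right) + 2447851 \cdot \frac{1}{249544}\right) + 1410633 \left(- \frac{1}{3585700}\right) = \left(\frac{1048273}{1229085} + \frac{2447851}{249544}\right) - \frac{1410633}{3585700} = \frac{3270207183847}{306710787240} - \frac{1410633}{3585700} = \frac{564666277059173249}{54988643490323400}$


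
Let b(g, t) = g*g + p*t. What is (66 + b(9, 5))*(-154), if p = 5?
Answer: -26488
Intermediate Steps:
b(g, t) = g² + 5*t (b(g, t) = g*g + 5*t = g² + 5*t)
(66 + b(9, 5))*(-154) = (66 + (9² + 5*5))*(-154) = (66 + (81 + 25))*(-154) = (66 + 106)*(-154) = 172*(-154) = -26488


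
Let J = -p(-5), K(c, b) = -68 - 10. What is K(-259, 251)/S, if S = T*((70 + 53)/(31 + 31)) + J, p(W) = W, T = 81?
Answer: -4836/10273 ≈ -0.47075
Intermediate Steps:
K(c, b) = -78
J = 5 (J = -1*(-5) = 5)
S = 10273/62 (S = 81*((70 + 53)/(31 + 31)) + 5 = 81*(123/62) + 5 = 9963/62 + 5 = 10273/62 ≈ 165.69)
K(-259, 251)/S = -78/10273/62 = -78*62/10273 = -4836/10273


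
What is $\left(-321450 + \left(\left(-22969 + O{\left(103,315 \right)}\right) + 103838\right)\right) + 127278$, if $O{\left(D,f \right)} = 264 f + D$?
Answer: $-30040$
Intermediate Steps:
$O{\left(D,f \right)} = D + 264 f$
$\left(-321450 + \left(\left(-22969 + O{\left(103,315 \right)}\right) + 103838\right)\right) + 127278 = \left(-321450 + \left(\left(-22969 + \left(103 + 264 \cdot 315\right)\right) + 103838\right)\right) + 127278 = \left(-321450 + \left(\left(-22969 + \left(103 + 83160\right)\right) + 103838\right)\right) + 127278 = \left(-321450 + \left(\left(-22969 + 83263\right) + 103838\right)\right) + 127278 = \left(-321450 + \left(60294 + 103838\right)\right) + 127278 = \left(-321450 + 164132\right) + 127278 = -157318 + 127278 = -30040$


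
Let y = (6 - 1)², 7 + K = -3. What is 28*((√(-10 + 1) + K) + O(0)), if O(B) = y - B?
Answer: 420 + 84*I ≈ 420.0 + 84.0*I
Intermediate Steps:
K = -10 (K = -7 - 3 = -10)
y = 25 (y = 5² = 25)
O(B) = 25 - B
28*((√(-10 + 1) + K) + O(0)) = 28*((√(-10 + 1) - 10) + (25 - 1*0)) = 28*((√(-9) - 10) + (25 + 0)) = 28*((3*I - 10) + 25) = 28*((-10 + 3*I) + 25) = 28*(15 + 3*I) = 420 + 84*I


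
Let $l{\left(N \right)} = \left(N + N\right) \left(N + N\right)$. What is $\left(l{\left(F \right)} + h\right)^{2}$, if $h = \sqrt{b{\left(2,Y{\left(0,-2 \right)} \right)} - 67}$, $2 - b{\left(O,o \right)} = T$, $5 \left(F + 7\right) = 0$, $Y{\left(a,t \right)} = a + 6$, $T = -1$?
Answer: $38352 + 3136 i \approx 38352.0 + 3136.0 i$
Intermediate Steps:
$Y{\left(a,t \right)} = 6 + a$
$F = -7$ ($F = -7 + \frac{1}{5} \cdot 0 = -7 + 0 = -7$)
$b{\left(O,o \right)} = 3$ ($b{\left(O,o \right)} = 2 - -1 = 2 + 1 = 3$)
$l{\left(N \right)} = 4 N^{2}$ ($l{\left(N \right)} = 2 N 2 N = 4 N^{2}$)
$h = 8 i$ ($h = \sqrt{3 - 67} = \sqrt{-64} = 8 i \approx 8.0 i$)
$\left(l{\left(F \right)} + h\right)^{2} = \left(4 \left(-7\right)^{2} + 8 i\right)^{2} = \left(4 \cdot 49 + 8 i\right)^{2} = \left(196 + 8 i\right)^{2}$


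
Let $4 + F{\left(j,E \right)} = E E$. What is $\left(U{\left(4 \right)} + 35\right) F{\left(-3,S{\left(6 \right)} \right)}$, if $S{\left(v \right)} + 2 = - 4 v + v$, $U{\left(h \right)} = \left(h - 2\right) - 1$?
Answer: $14256$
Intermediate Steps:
$U{\left(h \right)} = -3 + h$ ($U{\left(h \right)} = \left(-2 + h\right) - 1 = -3 + h$)
$S{\left(v \right)} = -2 - 3 v$ ($S{\left(v \right)} = -2 + \left(- 4 v + v\right) = -2 - 3 v$)
$F{\left(j,E \right)} = -4 + E^{2}$ ($F{\left(j,E \right)} = -4 + E E = -4 + E^{2}$)
$\left(U{\left(4 \right)} + 35\right) F{\left(-3,S{\left(6 \right)} \right)} = \left(\left(-3 + 4\right) + 35\right) \left(-4 + \left(-2 - 18\right)^{2}\right) = \left(1 + 35\right) \left(-4 + \left(-2 - 18\right)^{2}\right) = 36 \left(-4 + \left(-20\right)^{2}\right) = 36 \left(-4 + 400\right) = 36 \cdot 396 = 14256$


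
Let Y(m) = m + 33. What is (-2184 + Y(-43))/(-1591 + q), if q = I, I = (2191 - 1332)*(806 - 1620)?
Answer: 2194/700817 ≈ 0.0031306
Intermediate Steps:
Y(m) = 33 + m
I = -699226 (I = 859*(-814) = -699226)
q = -699226
(-2184 + Y(-43))/(-1591 + q) = (-2184 + (33 - 43))/(-1591 - 699226) = (-2184 - 10)/(-700817) = -2194*(-1/700817) = 2194/700817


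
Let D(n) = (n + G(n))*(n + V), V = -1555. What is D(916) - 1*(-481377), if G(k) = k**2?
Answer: -536260731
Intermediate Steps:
D(n) = (-1555 + n)*(n + n**2) (D(n) = (n + n**2)*(n - 1555) = (n + n**2)*(-1555 + n) = (-1555 + n)*(n + n**2))
D(916) - 1*(-481377) = 916*(-1555 + 916**2 - 1554*916) - 1*(-481377) = 916*(-1555 + 839056 - 1423464) + 481377 = 916*(-585963) + 481377 = -536742108 + 481377 = -536260731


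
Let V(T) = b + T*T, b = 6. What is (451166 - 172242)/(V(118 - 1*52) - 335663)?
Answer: -278924/331301 ≈ -0.84190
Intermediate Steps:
V(T) = 6 + T² (V(T) = 6 + T*T = 6 + T²)
(451166 - 172242)/(V(118 - 1*52) - 335663) = (451166 - 172242)/((6 + (118 - 1*52)²) - 335663) = 278924/((6 + (118 - 52)²) - 335663) = 278924/((6 + 66²) - 335663) = 278924/((6 + 4356) - 335663) = 278924/(4362 - 335663) = 278924/(-331301) = 278924*(-1/331301) = -278924/331301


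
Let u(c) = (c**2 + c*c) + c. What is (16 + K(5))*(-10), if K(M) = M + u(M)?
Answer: -760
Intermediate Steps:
u(c) = c + 2*c**2 (u(c) = (c**2 + c**2) + c = 2*c**2 + c = c + 2*c**2)
K(M) = M + M*(1 + 2*M)
(16 + K(5))*(-10) = (16 + 2*5*(1 + 5))*(-10) = (16 + 2*5*6)*(-10) = (16 + 60)*(-10) = 76*(-10) = -760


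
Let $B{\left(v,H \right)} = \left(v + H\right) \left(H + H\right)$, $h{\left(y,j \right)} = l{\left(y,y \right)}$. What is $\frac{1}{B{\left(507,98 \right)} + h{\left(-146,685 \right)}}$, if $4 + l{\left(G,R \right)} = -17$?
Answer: $\frac{1}{118559} \approx 8.4346 \cdot 10^{-6}$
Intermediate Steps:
$l{\left(G,R \right)} = -21$ ($l{\left(G,R \right)} = -4 - 17 = -21$)
$h{\left(y,j \right)} = -21$
$B{\left(v,H \right)} = 2 H \left(H + v\right)$ ($B{\left(v,H \right)} = \left(H + v\right) 2 H = 2 H \left(H + v\right)$)
$\frac{1}{B{\left(507,98 \right)} + h{\left(-146,685 \right)}} = \frac{1}{2 \cdot 98 \left(98 + 507\right) - 21} = \frac{1}{2 \cdot 98 \cdot 605 - 21} = \frac{1}{118580 - 21} = \frac{1}{118559}$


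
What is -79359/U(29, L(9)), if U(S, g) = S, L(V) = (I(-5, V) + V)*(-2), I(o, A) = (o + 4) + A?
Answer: -79359/29 ≈ -2736.5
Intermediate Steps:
I(o, A) = 4 + A + o (I(o, A) = (4 + o) + A = 4 + A + o)
L(V) = 2 - 4*V (L(V) = ((4 + V - 5) + V)*(-2) = ((-1 + V) + V)*(-2) = (-1 + 2*V)*(-2) = 2 - 4*V)
-79359/U(29, L(9)) = -79359/29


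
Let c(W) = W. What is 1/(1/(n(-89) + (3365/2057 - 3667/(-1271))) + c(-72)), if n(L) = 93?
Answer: -254963505/18354757913 ≈ -0.013891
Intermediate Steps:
1/(1/(n(-89) + (3365/2057 - 3667/(-1271))) + c(-72)) = 1/(1/(93 + (3365/2057 - 3667/(-1271))) - 72) = 1/(1/(93 + (3365*(1/2057) - 3667*(-1/1271))) - 72) = 1/(1/(93 + (3365/2057 + 3667/1271)) - 72) = 1/(1/(93 + 11819934/2614447) - 72) = 1/(1/(254963505/2614447) - 72) = 1/(2614447/254963505 - 72) = 1/(-18354757913/254963505) = -254963505/18354757913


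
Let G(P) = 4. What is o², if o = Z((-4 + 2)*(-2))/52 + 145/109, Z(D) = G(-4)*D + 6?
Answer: 24690961/8031556 ≈ 3.0742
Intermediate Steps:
Z(D) = 6 + 4*D (Z(D) = 4*D + 6 = 6 + 4*D)
o = 4969/2834 (o = (6 + 4*((-4 + 2)*(-2)))/52 + 145/109 = (6 + 4*(-2*(-2)))*(1/52) + 145*(1/109) = (6 + 4*4)*(1/52) + 145/109 = (6 + 16)*(1/52) + 145/109 = 22*(1/52) + 145/109 = 11/26 + 145/109 = 4969/2834 ≈ 1.7534)
o² = (4969/2834)² = 24690961/8031556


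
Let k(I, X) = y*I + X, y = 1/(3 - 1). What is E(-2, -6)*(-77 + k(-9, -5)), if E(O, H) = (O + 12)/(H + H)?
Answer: 865/12 ≈ 72.083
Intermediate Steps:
y = 1/2 ≈ 0.50000
E(O, H) = (12 + O)/(2*H) (E(O, H) = (12 + O)/((2*H)) = (12 + O)*(1/(2*H)) = (12 + O)/(2*H))
k(I, X) = X + I/2 (k(I, X) = I/2 + X = X + I/2)
E(-2, -6)*(-77 + k(-9, -5)) = ((1/2)*(12 - 2)/(-6))*(-77 + (-5 + (1/2)*(-9))) = ((1/2)*(-1/6)*10)*(-77 + (-5 - 9/2)) = -5*(-77 - 19/2)/6 = -5/6*(-173/2) = 865/12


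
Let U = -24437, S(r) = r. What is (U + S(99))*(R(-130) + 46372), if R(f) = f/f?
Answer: -1128626074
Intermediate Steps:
R(f) = 1
(U + S(99))*(R(-130) + 46372) = (-24437 + 99)*(1 + 46372) = -24338*46373 = -1128626074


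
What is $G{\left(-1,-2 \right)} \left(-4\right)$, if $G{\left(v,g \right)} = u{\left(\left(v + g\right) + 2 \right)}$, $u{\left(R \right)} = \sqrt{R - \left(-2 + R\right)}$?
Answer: $- 4 \sqrt{2} \approx -5.6569$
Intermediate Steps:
$u{\left(R \right)} = \sqrt{2}$
$G{\left(v,g \right)} = \sqrt{2}$
$G{\left(-1,-2 \right)} \left(-4\right) = \sqrt{2} \left(-4\right) = - 4 \sqrt{2}$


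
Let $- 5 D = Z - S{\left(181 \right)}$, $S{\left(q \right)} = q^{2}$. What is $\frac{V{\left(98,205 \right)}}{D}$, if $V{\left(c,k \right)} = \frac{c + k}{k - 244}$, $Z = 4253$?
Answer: $- \frac{505}{370604} \approx -0.0013626$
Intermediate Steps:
$V{\left(c,k \right)} = \frac{c + k}{-244 + k}$
$D = \frac{28508}{5}$ ($D = - \frac{4253 - 181^{2}}{5} = - \frac{4253 - 32761}{5} = \left(- \frac{1}{5}\right) \left(-28508\right) = \frac{28508}{5} \approx 5701.6$)
$\frac{V{\left(98,205 \right)}}{D} = \frac{\frac{1}{-244 + 205} \left(98 + 205\right)}{\frac{28508}{5}} = \frac{1}{-39} \cdot 303 \cdot \frac{5}{28508} = \left(- \frac{1}{39}\right) 303 \cdot \frac{5}{28508} = \left(- \frac{101}{13}\right) \frac{5}{28508} = - \frac{505}{370604}$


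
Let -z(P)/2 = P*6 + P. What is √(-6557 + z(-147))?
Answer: I*√4499 ≈ 67.075*I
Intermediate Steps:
z(P) = -14*P (z(P) = -2*(P*6 + P) = -2*(6*P + P) = -14*P)
√(-6557 + z(-147)) = √(-6557 - 14*(-147)) = √(-6557 + 2058) = √(-4499) = I*√4499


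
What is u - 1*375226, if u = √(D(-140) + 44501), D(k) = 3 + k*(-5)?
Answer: -375226 + 2*√11301 ≈ -3.7501e+5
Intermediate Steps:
D(k) = 3 - 5*k
u = 2*√11301 (u = √((3 - 5*(-140)) + 44501) = √((3 + 700) + 44501) = √(703 + 44501) = √45204 = 2*√11301 ≈ 212.61)
u - 1*375226 = 2*√11301 - 1*375226 = 2*√11301 - 375226 = -375226 + 2*√11301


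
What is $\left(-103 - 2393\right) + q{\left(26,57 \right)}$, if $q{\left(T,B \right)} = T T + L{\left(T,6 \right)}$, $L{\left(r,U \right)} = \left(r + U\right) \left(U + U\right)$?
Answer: $-1436$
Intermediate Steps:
$L{\left(r,U \right)} = 2 U \left(U + r\right)$ ($L{\left(r,U \right)} = \left(U + r\right) 2 U = 2 U \left(U + r\right)$)
$q{\left(T,B \right)} = 72 + T^{2} + 12 T$ ($q{\left(T,B \right)} = T T + 2 \cdot 6 \left(6 + T\right) = T^{2} + \left(72 + 12 T\right) = 72 + T^{2} + 12 T$)
$\left(-103 - 2393\right) + q{\left(26,57 \right)} = \left(-103 - 2393\right) + \left(72 + 26^{2} + 12 \cdot 26\right) = -2496 + \left(72 + 676 + 312\right) = -2496 + 1060 = -1436$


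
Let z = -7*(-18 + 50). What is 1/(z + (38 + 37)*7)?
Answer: 1/301 ≈ 0.0033223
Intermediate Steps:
z = -224 (z = -7*32 = -224)
1/(z + (38 + 37)*7) = 1/(-224 + (38 + 37)*7) = 1/(-224 + 75*7) = 1/(-224 + 525) = 1/301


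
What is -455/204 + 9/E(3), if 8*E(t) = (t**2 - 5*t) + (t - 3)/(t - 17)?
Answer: -2903/204 ≈ -14.230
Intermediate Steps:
E(t) = -5*t/8 + t**2/8 + (-3 + t)/(8*(-17 + t)) (E(t) = ((t**2 - 5*t) + (t - 3)/(t - 17))/8 = ((t**2 - 5*t) + (-3 + t)/(-17 + t))/8 = (t**2 - 5*t + (-3 + t)/(-17 + t))/8 = -5*t/8 + t**2/8 + (-3 + t)/(8*(-17 + t)))
-455/204 + 9/E(3) = -455/204 + 9/(((-3 + 3**3 - 22*3**2 + 86*3)/(8*(-17 + 3)))) = -455*1/204 + 9/(((1/8)*(-3 + 27 - 22*9 + 258)/(-14))) = -455/204 + 9/(((1/8)*(-1/14)*(-3 + 27 - 198 + 258))) = -455/204 + 9/(((1/8)*(-1/14)*84)) = -455/204 + 9/(-3/4) = -455/204 + 9*(-4/3) = -455/204 - 12 = -2903/204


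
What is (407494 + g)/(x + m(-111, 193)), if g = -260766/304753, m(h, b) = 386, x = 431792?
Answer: 62092379108/65853771017 ≈ 0.94288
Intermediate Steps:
g = -260766/304753 (g = -260766*1/304753 = -260766/304753 ≈ -0.85566)
(407494 + g)/(x + m(-111, 193)) = (407494 - 260766/304753)/(431792 + 386) = (124184758216/304753)/432178 = (124184758216/304753)*(1/432178) = 62092379108/65853771017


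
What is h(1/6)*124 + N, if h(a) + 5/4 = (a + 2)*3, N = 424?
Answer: 1075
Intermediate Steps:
h(a) = 19/4 + 3*a (h(a) = -5/4 + (a + 2)*3 = -5/4 + (2 + a)*3 = -5/4 + (6 + 3*a) = 19/4 + 3*a)
h(1/6)*124 + N = (19/4 + 3/6)*124 + 424 = (19/4 + 3*(1/6))*124 + 424 = (19/4 + 1/2)*124 + 424 = (21/4)*124 + 424 = 651 + 424 = 1075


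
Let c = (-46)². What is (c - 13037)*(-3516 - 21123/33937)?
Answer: 1303351619415/33937 ≈ 3.8405e+7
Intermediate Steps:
c = 2116
(c - 13037)*(-3516 - 21123/33937) = (2116 - 13037)*(-3516 - 21123/33937) = -10921*(-3516 - 21123*1/33937) = -10921*(-3516 - 21123/33937) = -10921*(-119343615/33937) = 1303351619415/33937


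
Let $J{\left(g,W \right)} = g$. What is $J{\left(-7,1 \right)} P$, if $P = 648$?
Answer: $-4536$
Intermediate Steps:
$J{\left(-7,1 \right)} P = \left(-7\right) 648 = -4536$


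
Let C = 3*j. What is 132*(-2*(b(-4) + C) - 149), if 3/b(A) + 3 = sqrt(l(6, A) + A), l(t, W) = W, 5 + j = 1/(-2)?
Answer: -257928/17 + 1584*I*sqrt(2)/17 ≈ -15172.0 + 131.77*I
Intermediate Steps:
j = -11/2 (j = -5 + 1/(-2) = -5 + 1*(-1/2) = -5 - 1/2 = -11/2 ≈ -5.5000)
b(A) = 3/(-3 + sqrt(2)*sqrt(A)) (b(A) = 3/(-3 + sqrt(A + A)) = 3/(-3 + sqrt(2*A)) = 3/(-3 + sqrt(2)*sqrt(A)))
C = -33/2 (C = 3*(-11/2) = -33/2 ≈ -16.500)
132*(-2*(b(-4) + C) - 149) = 132*(-2*(3/(-3 + sqrt(2)*sqrt(-4)) - 33/2) - 149) = 132*(-2*(3/(-3 + sqrt(2)*(2*I)) - 33/2) - 149) = 132*(-2*(3/(-3 + 2*I*sqrt(2)) - 33/2) - 149) = 132*(-2*(-33/2 + 3/(-3 + 2*I*sqrt(2))) - 149) = 132*((33 - 6/(-3 + 2*I*sqrt(2))) - 149) = 132*(-116 - 6/(-3 + 2*I*sqrt(2))) = -15312 - 792/(-3 + 2*I*sqrt(2))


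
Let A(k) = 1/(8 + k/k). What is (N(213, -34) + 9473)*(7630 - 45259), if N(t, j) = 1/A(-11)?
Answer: -356798178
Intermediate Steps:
A(k) = ⅑ (A(k) = 1/(8 + 1) = 1/9 = ⅑)
N(t, j) = 9 (N(t, j) = 1/(⅑) = 9)
(N(213, -34) + 9473)*(7630 - 45259) = (9 + 9473)*(7630 - 45259) = 9482*(-37629) = -356798178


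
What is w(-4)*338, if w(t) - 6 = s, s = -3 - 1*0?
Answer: 1014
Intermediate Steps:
s = -3 (s = -3 + 0 = -3)
w(t) = 3 (w(t) = 6 - 3 = 3)
w(-4)*338 = 3*338 = 1014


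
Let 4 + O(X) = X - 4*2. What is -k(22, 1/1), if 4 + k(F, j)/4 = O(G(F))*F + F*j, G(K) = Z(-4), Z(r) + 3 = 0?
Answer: 1248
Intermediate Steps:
Z(r) = -3 (Z(r) = -3 + 0 = -3)
G(K) = -3
O(X) = -12 + X (O(X) = -4 + (X - 4*2) = -4 + (X - 8) = -4 + (-8 + X) = -12 + X)
k(F, j) = -16 - 60*F + 4*F*j (k(F, j) = -16 + 4*((-12 - 3)*F + F*j) = -16 + 4*(-15*F + F*j) = -16 + (-60*F + 4*F*j) = -16 - 60*F + 4*F*j)
-k(22, 1/1) = -(-16 - 60*22 + 4*22/1) = -(-16 - 1320 + 4*22*1) = -(-16 - 1320 + 88) = -1*(-1248) = 1248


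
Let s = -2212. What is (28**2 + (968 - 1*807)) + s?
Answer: -1267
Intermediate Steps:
(28**2 + (968 - 1*807)) + s = (28**2 + (968 - 1*807)) - 2212 = (784 + (968 - 807)) - 2212 = (784 + 161) - 2212 = 945 - 2212 = -1267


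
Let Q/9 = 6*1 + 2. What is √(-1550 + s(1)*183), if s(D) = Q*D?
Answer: √11626 ≈ 107.82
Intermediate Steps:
Q = 72 (Q = 9*(6*1 + 2) = 9*(6 + 2) = 9*8 = 72)
s(D) = 72*D
√(-1550 + s(1)*183) = √(-1550 + (72*1)*183) = √(-1550 + 72*183) = √(-1550 + 13176) = √11626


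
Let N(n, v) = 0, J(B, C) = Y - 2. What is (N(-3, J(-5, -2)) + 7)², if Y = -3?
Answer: 49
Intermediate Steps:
J(B, C) = -5 (J(B, C) = -3 - 2 = -5)
(N(-3, J(-5, -2)) + 7)² = (0 + 7)² = 7² = 49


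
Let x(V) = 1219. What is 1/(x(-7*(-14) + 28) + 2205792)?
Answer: 1/2207011 ≈ 4.5310e-7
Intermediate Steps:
1/(x(-7*(-14) + 28) + 2205792) = 1/(1219 + 2205792) = 1/2207011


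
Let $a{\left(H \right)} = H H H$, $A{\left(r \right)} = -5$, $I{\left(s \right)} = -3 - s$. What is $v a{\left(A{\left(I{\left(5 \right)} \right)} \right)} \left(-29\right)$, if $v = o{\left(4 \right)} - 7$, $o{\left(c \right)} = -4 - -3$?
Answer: $-29000$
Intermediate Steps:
$o{\left(c \right)} = -1$ ($o{\left(c \right)} = -4 + 3 = -1$)
$a{\left(H \right)} = H^{3}$ ($a{\left(H \right)} = H^{2} H = H^{3}$)
$v = -8$ ($v = -1 - 7 = -8$)
$v a{\left(A{\left(I{\left(5 \right)} \right)} \right)} \left(-29\right) = - 8 \left(-5\right)^{3} \left(-29\right) = - 8 \left(\left(-125\right) \left(-29\right)\right) = \left(-8\right) 3625 = -29000$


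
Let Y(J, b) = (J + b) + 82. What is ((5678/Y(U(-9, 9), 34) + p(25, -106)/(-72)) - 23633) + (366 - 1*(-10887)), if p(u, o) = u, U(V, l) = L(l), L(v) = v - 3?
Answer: -54170077/4392 ≈ -12334.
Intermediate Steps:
L(v) = -3 + v
U(V, l) = -3 + l
Y(J, b) = 82 + J + b
((5678/Y(U(-9, 9), 34) + p(25, -106)/(-72)) - 23633) + (366 - 1*(-10887)) = ((5678/(82 + (-3 + 9) + 34) + 25/(-72)) - 23633) + (366 - 1*(-10887)) = ((5678/(82 + 6 + 34) + 25*(-1/72)) - 23633) + (366 + 10887) = ((5678/122 - 25/72) - 23633) + 11253 = ((5678*(1/122) - 25/72) - 23633) + 11253 = ((2839/61 - 25/72) - 23633) + 11253 = (202883/4392 - 23633) + 11253 = -103593253/4392 + 11253 = -54170077/4392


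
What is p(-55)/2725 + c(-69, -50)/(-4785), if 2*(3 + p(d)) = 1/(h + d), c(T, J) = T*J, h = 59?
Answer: -5021337/6954200 ≈ -0.72206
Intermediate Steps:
c(T, J) = J*T
p(d) = -3 + 1/(2*(59 + d))
p(-55)/2725 + c(-69, -50)/(-4785) = ((-353 - 6*(-55))/(2*(59 - 55)))/2725 - 50*(-69)/(-4785) = ((½)*(-353 + 330)/4)*(1/2725) + 3450*(-1/4785) = ((½)*(¼)*(-23))*(1/2725) - 230/319 = -23/8*1/2725 - 230/319 = -23/21800 - 230/319 = -5021337/6954200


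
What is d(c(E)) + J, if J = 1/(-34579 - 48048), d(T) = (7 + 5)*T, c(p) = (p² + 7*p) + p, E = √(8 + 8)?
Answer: 47593151/82627 ≈ 576.00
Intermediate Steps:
E = 4 (E = √16 = 4)
c(p) = p² + 8*p
d(T) = 12*T
J = -1/82627 (J = 1/(-82627) = -1/82627 ≈ -1.2103e-5)
d(c(E)) + J = 12*(4*(8 + 4)) - 1/82627 = 12*(4*12) - 1/82627 = 12*48 - 1/82627 = 576 - 1/82627 = 47593151/82627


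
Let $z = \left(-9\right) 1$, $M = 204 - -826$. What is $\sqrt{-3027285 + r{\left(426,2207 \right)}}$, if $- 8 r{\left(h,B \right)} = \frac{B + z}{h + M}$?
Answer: $\frac{i \sqrt{32743116601}}{104} \approx 1739.9 i$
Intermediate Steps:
$M = 1030$ ($M = 204 + 826 = 1030$)
$z = -9$
$r{\left(h,B \right)} = - \frac{-9 + B}{8 \left(1030 + h\right)}$ ($r{\left(h,B \right)} = - \frac{\left(B - 9\right) \frac{1}{h + 1030}}{8} = - \frac{\left(-9 + B\right) \frac{1}{1030 + h}}{8} = - \frac{\frac{1}{1030 + h} \left(-9 + B\right)}{8} = - \frac{-9 + B}{8 \left(1030 + h\right)}$)
$\sqrt{-3027285 + r{\left(426,2207 \right)}} = \sqrt{-3027285 + \frac{9 - 2207}{8 \left(1030 + 426\right)}} = \sqrt{-3027285 + \frac{9 - 2207}{8 \cdot 1456}} = \sqrt{-3027285 + \frac{1}{8} \cdot \frac{1}{1456} \left(-2198\right)} = \sqrt{-3027285 - \frac{157}{832}} = \sqrt{- \frac{2518701277}{832}} = \frac{i \sqrt{32743116601}}{104}$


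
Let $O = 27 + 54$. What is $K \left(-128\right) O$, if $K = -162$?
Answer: $1679616$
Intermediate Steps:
$O = 81$
$K \left(-128\right) O = \left(-162\right) \left(-128\right) 81 = 20736 \cdot 81 = 1679616$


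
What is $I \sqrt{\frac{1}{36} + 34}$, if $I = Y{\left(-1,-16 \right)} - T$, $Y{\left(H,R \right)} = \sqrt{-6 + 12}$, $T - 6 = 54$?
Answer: $-350 + \frac{35 \sqrt{6}}{6} \approx -335.71$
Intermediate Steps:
$T = 60$ ($T = 6 + 54 = 60$)
$Y{\left(H,R \right)} = \sqrt{6}$
$I = -60 + \sqrt{6}$ ($I = \sqrt{6} - 60 = -60 + \sqrt{6} \approx -57.551$)
$I \sqrt{\frac{1}{36} + 34} = \left(-60 + \sqrt{6}\right) \sqrt{\frac{1}{36} + 34} = \left(-60 + \sqrt{6}\right) \sqrt{\frac{1225}{36}} = \left(-60 + \sqrt{6}\right) \frac{35}{6} = -350 + \frac{35 \sqrt{6}}{6}$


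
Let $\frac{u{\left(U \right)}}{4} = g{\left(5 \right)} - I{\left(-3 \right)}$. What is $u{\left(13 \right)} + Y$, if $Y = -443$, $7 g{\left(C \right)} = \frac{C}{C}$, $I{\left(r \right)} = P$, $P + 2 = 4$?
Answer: $- \frac{3153}{7} \approx -450.43$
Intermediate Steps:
$P = 2$ ($P = -2 + 4 = 2$)
$I{\left(r \right)} = 2$
$g{\left(C \right)} = \frac{1}{7}$ ($g{\left(C \right)} = \frac{C \frac{1}{C}}{7} = \frac{1}{7} \cdot 1 = \frac{1}{7}$)
$u{\left(U \right)} = - \frac{52}{7}$ ($u{\left(U \right)} = 4 \left(\frac{1}{7} - 2\right) = 4 \left(- \frac{13}{7}\right) = - \frac{52}{7}$)
$u{\left(13 \right)} + Y = - \frac{52}{7} - 443 = - \frac{3153}{7}$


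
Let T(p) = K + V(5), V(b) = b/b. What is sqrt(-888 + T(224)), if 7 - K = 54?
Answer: I*sqrt(934) ≈ 30.561*I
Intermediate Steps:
V(b) = 1
K = -47 (K = 7 - 1*54 = 7 - 54 = -47)
T(p) = -46 (T(p) = -47 + 1 = -46)
sqrt(-888 + T(224)) = sqrt(-888 - 46) = sqrt(-934) = I*sqrt(934)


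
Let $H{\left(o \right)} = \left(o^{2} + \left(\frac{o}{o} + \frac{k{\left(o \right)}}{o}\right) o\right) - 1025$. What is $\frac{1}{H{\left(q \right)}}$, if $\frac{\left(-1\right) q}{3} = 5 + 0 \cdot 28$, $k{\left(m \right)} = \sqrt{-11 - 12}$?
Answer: $- \frac{815}{664248} - \frac{i \sqrt{23}}{664248} \approx -0.001227 - 7.2199 \cdot 10^{-6} i$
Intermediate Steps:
$k{\left(m \right)} = i \sqrt{23}$ ($k{\left(m \right)} = \sqrt{-23} = i \sqrt{23}$)
$q = -15$ ($q = - 3 \left(5 + 0 \cdot 28\right) = - 3 \left(5 + 0\right) = \left(-3\right) 5 = -15$)
$H{\left(o \right)} = -1025 + o^{2} + o \left(1 + \frac{i \sqrt{23}}{o}\right)$ ($H{\left(o \right)} = \left(o^{2} + \left(\frac{o}{o} + \frac{i \sqrt{23}}{o}\right) o\right) - 1025 = \left(o^{2} + \left(1 + \frac{i \sqrt{23}}{o}\right) o\right) - 1025 = \left(o^{2} + o \left(1 + \frac{i \sqrt{23}}{o}\right)\right) - 1025 = -1025 + o^{2} + o \left(1 + \frac{i \sqrt{23}}{o}\right)$)
$\frac{1}{H{\left(q \right)}} = \frac{1}{-1025 - 15 + \left(-15\right)^{2} + i \sqrt{23}} = \frac{1}{-1025 - 15 + 225 + i \sqrt{23}} = \frac{1}{-815 + i \sqrt{23}}$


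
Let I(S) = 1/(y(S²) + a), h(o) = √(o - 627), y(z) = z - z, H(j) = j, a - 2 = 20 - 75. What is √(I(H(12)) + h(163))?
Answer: √(-53 + 11236*I*√29)/53 ≈ 3.2804 + 3.2833*I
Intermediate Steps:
a = -53 (a = 2 + (20 - 75) = 2 - 55 = -53)
y(z) = 0
h(o) = √(-627 + o)
I(S) = -1/53 (I(S) = 1/(0 - 53) = 1/(-53) = -1/53)
√(I(H(12)) + h(163)) = √(-1/53 + √(-627 + 163)) = √(-1/53 + √(-464)) = √(-1/53 + 4*I*√29)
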